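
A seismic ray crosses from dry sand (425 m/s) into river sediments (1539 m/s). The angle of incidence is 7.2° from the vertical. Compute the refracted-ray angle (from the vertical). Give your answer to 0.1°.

27.0°

Snell's law: sin θ₂ = (V₂/V₁)·sin θ₁ = (1539/425)·sin 7.2° = 0.4539.
θ₂ = sin⁻¹(0.4539) = 26.99° (from vertical).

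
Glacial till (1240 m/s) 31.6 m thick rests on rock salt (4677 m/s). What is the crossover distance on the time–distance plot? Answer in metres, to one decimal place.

x_cross = 2h·√((V₂+V₁)/(V₂−V₁)).
(V₂+V₁)/(V₂−V₁) = (4677+1240)/(4677−1240) = 1.7216; √ = 1.3121.
x_cross = 2·31.6·1.3121 = 82.92 m.

82.9 m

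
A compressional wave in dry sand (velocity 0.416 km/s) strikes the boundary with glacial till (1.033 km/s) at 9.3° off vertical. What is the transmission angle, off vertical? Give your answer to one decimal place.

23.7°

Snell's law: sin θ₂ = (V₂/V₁)·sin θ₁ = (1.033/0.416)·sin 9.3° = 0.4013.
θ₂ = arcsin 0.4013 = 23.66° from the normal.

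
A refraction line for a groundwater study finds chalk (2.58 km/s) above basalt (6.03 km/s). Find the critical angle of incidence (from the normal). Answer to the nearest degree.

25°

At critical incidence the refracted ray runs along the interface (θ₂ = 90°), so sin θ_c = V₁/V₂.
θ_c = arcsin(2.58/6.03) = arcsin 0.4279 = 25.33°.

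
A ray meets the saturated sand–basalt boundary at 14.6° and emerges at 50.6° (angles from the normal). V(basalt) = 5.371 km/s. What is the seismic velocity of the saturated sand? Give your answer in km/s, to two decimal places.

1.75 km/s

sin 14.6° = 0.2521; sin 50.6° = 0.7727.
V₁ = V₂·(sin θ₁/sin θ₂) = 5.371·(0.2521/0.7727) = 1.75 km/s.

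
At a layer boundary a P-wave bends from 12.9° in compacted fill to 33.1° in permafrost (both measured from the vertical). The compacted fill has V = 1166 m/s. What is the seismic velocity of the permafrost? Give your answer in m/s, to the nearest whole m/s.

sin 12.9° = 0.2233; sin 33.1° = 0.5461.
V₂ = V₁·(sin θ₂/sin θ₁) = 1166·(0.5461/0.2233) = 2852.20 m/s.

2852 m/s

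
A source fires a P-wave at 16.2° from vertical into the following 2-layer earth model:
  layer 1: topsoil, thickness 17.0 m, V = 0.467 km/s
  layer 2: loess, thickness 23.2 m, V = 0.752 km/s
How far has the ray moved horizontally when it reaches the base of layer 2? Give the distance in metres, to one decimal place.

Ray parameter p = sin 16.2° / 0.467 km/s = 5.9741e-01 s/km.
Layer 1: θ = 16.20°; offset = 17.0·tan 16.20° = 4.939 m.
Layer 2: sin θ = p·0.752 = 0.4493 → θ = 26.70°; offset = 23.2·tan 26.70° = 11.666 m.
Summing the layer offsets gives 16.605 m.

16.6 m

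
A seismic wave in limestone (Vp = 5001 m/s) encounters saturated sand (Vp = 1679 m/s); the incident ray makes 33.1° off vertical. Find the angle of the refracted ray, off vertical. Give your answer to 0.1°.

Snell's law: sin θ₂ = (V₂/V₁)·sin θ₁ = (1679/5001)·sin 33.1° = 0.1833.
θ₂ = arcsin 0.1833 = 10.56° from the normal.

10.6°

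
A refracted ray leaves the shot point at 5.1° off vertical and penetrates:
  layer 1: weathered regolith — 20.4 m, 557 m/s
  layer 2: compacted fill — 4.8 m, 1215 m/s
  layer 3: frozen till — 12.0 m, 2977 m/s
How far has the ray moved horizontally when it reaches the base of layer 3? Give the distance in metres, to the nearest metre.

p = sin θ₁/V₁ = sin 5.1°/557 = 1.5959e-04 s/m is conserved through the stack.
Layer 1: θ = 5.10°; offset = 20.4·tan 5.10° = 1.821 m.
Layer 2: sin θ = p·1215 = 0.1939 → θ = 11.18°; offset = 4.8·tan 11.18° = 0.949 m.
Layer 3: sin θ = p·2977 = 0.4751 → θ = 28.37°; offset = 12.0·tan 28.37° = 6.479 m.
Total horizontal offset = 9.249 m.

9 m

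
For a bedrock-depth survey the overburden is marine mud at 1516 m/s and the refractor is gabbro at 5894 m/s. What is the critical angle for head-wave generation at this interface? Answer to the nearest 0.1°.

14.9°

At critical incidence the refracted ray runs along the interface (θ₂ = 90°), so sin θ_c = V₁/V₂.
θ_c = arcsin(1516/5894) = arcsin 0.2572 = 14.90°.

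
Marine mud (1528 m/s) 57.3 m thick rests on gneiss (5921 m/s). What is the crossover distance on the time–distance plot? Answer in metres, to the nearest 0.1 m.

149.2 m

θ_c = arcsin(1528/5921) = 14.96°, so cos θ_c = 0.9661 and tᵢ = 2h cos θ_c/V₁ = 0.0725 s.
At crossover x/V₁ = x/V₂ + tᵢ ⇒ x = tᵢ/(1/V₁ − 1/V₂) = 0.07246/(6.5445e-04 − 1.6889e-04) = 149.23 m.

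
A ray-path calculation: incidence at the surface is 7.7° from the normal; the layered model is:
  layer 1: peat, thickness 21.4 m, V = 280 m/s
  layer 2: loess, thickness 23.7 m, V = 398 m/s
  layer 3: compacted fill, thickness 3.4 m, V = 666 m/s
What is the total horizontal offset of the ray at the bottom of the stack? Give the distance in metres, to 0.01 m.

Apply Snell's law at each interface; in layer i the horizontal offset is hᵢ·tan θᵢ.
Layer 1: θ = 7.70°; offset = 21.4·tan 7.70° = 2.8934 m.
Layer 2: sin θ = 398·sin 7.7°/280 = 0.1905, θ = 10.98°; offset = 23.7·tan 10.98° = 4.5979 m.
Layer 3: sin θ = 666·sin 7.7°/280 = 0.3187, θ = 18.58°; offset = 3.4·tan 18.58° = 1.1432 m.
Σ offsets = 8.6344 m.

8.63 m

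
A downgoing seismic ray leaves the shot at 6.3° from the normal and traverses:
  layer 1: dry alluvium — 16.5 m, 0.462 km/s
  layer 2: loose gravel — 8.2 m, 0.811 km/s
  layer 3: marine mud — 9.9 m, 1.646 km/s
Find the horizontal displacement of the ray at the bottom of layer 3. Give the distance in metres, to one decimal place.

p = sin θ₁/V₁ = sin 6.3°/0.462 = 2.3752e-01 s/km is conserved through the stack.
Layer 1: θ = 6.30°; offset = 16.5·tan 6.30° = 1.822 m.
Layer 2: sin θ = p·0.811 = 0.1926 → θ = 11.11°; offset = 8.2·tan 11.11° = 1.610 m.
Layer 3: sin θ = p·1.646 = 0.3910 → θ = 23.01°; offset = 9.9·tan 23.01° = 4.205 m.
Summing the layer offsets gives 7.637 m.

7.6 m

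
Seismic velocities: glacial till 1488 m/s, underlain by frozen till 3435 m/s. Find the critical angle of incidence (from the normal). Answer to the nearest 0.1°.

At critical incidence the refracted ray runs along the interface (θ₂ = 90°), so sin θ_c = V₁/V₂.
θ_c = arcsin(1488/3435) = arcsin 0.4332 = 25.67°.

25.7°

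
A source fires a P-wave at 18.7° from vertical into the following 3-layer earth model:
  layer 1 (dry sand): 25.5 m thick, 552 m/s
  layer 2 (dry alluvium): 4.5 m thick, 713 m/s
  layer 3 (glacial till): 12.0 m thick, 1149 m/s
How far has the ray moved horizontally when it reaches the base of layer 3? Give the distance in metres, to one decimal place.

21.4 m

p = sin θ₁/V₁ = sin 18.7°/552 = 5.8082e-04 s/m is conserved through the stack.
Layer 1: θ = 18.70°; offset = 25.5·tan 18.70° = 8.631 m.
Layer 2: sin θ = p·713 = 0.4141 → θ = 24.46°; offset = 4.5·tan 24.46° = 2.047 m.
Layer 3: sin θ = p·1149 = 0.6674 → θ = 41.86°; offset = 12.0·tan 41.86° = 10.753 m.
Summing the layer offsets gives 21.432 m.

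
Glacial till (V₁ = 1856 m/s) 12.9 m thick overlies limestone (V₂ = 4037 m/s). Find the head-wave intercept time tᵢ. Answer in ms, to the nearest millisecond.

12 ms

tᵢ = 2h·√(V₂²−V₁²)/(V₁V₂).
√(V₂²−V₁²) = √(4037²−1856²) = 3585.1 m/s.
tᵢ = 2·12.9·3585.1/(1856·4037) = 0.01234 s.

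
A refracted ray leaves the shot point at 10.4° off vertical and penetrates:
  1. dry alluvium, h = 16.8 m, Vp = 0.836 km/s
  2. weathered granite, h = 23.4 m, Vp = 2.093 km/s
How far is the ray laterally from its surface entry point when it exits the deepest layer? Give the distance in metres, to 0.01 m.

Ray parameter p = sin 10.4° / 0.836 km/s = 2.1593e-01 s/km.
Layer 1: θ = 10.40°; offset = 16.8·tan 10.40° = 3.0834 m.
Layer 2: sin θ = p·2.093 = 0.4519 → θ = 26.87°; offset = 23.4·tan 26.87° = 11.8554 m.
Σ offsets = 14.9387 m.

14.94 m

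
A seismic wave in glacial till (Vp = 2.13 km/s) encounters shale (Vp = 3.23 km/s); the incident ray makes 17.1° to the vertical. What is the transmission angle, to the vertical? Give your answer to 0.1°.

Snell's law: sin θ₂ = (V₂/V₁)·sin θ₁ = (3.23/2.13)·sin 17.1° = 0.4459.
θ₂ = sin⁻¹(0.4459) = 26.48° (from vertical).

26.5°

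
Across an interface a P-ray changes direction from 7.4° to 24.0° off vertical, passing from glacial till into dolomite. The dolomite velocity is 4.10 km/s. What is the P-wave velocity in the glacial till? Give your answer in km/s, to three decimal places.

1.298 km/s

sin 7.4° = 0.1288; sin 24.0° = 0.4067.
V₁ = V₂·(sin θ₁/sin θ₂) = 4.10·(0.1288/0.4067) = 1.298 km/s.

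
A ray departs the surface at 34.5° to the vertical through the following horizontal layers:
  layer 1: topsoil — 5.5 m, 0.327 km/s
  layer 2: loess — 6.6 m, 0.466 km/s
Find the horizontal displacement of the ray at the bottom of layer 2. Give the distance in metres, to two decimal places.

12.80 m

Apply Snell's law at each interface; in layer i the horizontal offset is hᵢ·tan θᵢ.
Layer 1: θ = 34.50°; offset = 5.5·tan 34.50° = 3.7800 m.
Layer 2: sin θ = 0.466·sin 34.5°/0.327 = 0.8072, θ = 53.82°; offset = 6.6·tan 53.82° = 9.0245 m.
Summing the layer offsets gives 12.8046 m.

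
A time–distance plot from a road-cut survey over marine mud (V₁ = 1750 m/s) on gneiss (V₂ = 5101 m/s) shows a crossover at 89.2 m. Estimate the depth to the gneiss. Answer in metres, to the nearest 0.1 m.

x_cross = 2h·√((V₂+V₁)/(V₂−V₁)) → h = x_cross / (2·√((V₂+V₁)/(V₂−V₁))).
√((V₂+V₁)/(V₂−V₁)) = √((5101+1750)/(5101−1750)) = 1.4298.
h = 89.2 / (2·1.4298) = 31.19 m.

31.2 m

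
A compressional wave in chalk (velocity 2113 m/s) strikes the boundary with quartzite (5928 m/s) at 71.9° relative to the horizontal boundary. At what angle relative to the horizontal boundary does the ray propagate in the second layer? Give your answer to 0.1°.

29.4°

Angle from the normal: 90° − 71.9° = 18.1°.
sin θ₁/V₁ = sin θ₂/V₂ ⇒ sin θ₂ = 5928·sin 18.1°/2113 = 5928·0.3107/2113 = 0.8716.
θ₂ = arcsin 0.8716 = 60.65° from the normal.
From the interface: 90° − 60.65° = 29.35°.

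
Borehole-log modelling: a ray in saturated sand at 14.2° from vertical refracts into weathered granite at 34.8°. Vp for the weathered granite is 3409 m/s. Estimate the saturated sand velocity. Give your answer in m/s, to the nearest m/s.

1465 m/s

sin 14.2° = 0.2453; sin 34.8° = 0.5707.
V₁ = V₂·(sin θ₁/sin θ₂) = 3409·(0.2453/0.5707) = 1465.28 m/s.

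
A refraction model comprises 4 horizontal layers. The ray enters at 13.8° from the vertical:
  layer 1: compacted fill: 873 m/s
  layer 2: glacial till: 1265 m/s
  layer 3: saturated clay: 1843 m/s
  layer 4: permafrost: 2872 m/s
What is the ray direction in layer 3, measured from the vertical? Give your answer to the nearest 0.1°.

30.2°

Ray parameter p = sin 13.8° / 873 = 2.7323e-04 s/m.
sin θ_3 = p·V_3 = 2.7323e-04 × 1843 = 0.5036.
θ_3 = arcsin 0.5036 = 30.24°.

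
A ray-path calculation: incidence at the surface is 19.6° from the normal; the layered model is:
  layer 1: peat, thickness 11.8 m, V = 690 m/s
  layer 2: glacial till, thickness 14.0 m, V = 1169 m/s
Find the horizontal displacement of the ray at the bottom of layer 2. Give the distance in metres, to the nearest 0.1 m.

13.9 m

p = sin θ₁/V₁ = sin 19.6°/690 = 4.8616e-04 s/m is conserved through the stack.
Layer 1: θ = 19.60°; offset = 11.8·tan 19.60° = 4.202 m.
Layer 2: sin θ = p·1169 = 0.5683 → θ = 34.63°; offset = 14.0·tan 34.63° = 9.670 m.
Total horizontal offset = 13.872 m.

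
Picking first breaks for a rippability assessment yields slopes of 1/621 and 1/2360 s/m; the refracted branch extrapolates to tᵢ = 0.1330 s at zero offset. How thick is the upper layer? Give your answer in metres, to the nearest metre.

h = tᵢ·V₁·V₂ / (2·√(V₂²−V₁²)).
√(V₂²−V₁²) = √(2360² − 621²) = 2276.8 m/s.
h = 0.133 s × 621 × 2360 / (2 × 2276.8) = 42.80 m.

43 m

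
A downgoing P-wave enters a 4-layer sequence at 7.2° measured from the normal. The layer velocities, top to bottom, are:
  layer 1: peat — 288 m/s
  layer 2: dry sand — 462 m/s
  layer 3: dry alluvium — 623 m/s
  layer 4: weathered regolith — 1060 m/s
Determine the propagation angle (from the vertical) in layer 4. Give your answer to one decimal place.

Snell's law across each interface conserves sin θ / V, so sin θ_4 = V_4·sin θ₁/V₁.
sin θ_4 = 1060 × sin 7.2° / 288 = 0.4613.
θ_4 = 27.47° from the vertical.

27.5°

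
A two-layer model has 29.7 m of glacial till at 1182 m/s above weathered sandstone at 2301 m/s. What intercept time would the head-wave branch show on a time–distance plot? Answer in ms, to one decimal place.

43.1 ms

tᵢ = 2h·√(V₂²−V₁²)/(V₁V₂).
√(V₂²−V₁²) = √(2301²−1182²) = 1974.2 m/s.
tᵢ = 2·29.7·1974.2/(1182·2301) = 0.04312 s.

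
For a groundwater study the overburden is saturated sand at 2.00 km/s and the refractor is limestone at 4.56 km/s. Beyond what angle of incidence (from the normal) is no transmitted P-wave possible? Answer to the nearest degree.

26°

At critical incidence the refracted ray runs along the interface (θ₂ = 90°), so sin θ_c = V₁/V₂.
θ_c = arcsin(2.00/4.56) = arcsin 0.4386 = 26.01°.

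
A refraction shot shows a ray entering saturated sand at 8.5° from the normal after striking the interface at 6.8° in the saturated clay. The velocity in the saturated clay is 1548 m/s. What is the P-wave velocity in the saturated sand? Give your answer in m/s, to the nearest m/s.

sin 6.8° = 0.1184; sin 8.5° = 0.1478.
V₂ = V₁·(sin θ₂/sin θ₁) = 1548·(0.1478/0.1184) = 1932.44 m/s.

1932 m/s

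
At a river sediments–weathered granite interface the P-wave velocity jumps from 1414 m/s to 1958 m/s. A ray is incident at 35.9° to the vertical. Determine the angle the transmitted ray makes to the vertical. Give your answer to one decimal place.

54.3°

Snell's law: sin θ₂ = (V₂/V₁)·sin θ₁ = (1958/1414)·sin 35.9° = 0.8120.
θ₂ = arcsin 0.8120 = 54.29° from the normal.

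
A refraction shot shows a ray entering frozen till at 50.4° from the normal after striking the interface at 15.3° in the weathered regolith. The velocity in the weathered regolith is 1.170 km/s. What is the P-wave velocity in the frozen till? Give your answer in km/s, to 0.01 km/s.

3.42 km/s

Snell's law: sin 15.3°/V₁ = sin 50.4°/V₂.
V₂ = V₁·sin 50.4°/sin 15.3° = 1.170 × 2.9200 = 3.42 km/s.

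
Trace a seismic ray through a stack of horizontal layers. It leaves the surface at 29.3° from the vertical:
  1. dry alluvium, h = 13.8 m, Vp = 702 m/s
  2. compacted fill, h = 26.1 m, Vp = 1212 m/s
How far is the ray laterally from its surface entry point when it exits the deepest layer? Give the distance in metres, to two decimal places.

48.97 m

p = sin θ₁/V₁ = sin 29.3°/702 = 6.9713e-04 s/m is conserved through the stack.
Layer 1: θ = 29.30°; offset = 13.8·tan 29.30° = 7.7442 m.
Layer 2: sin θ = p·1212 = 0.8449 → θ = 57.66°; offset = 26.1·tan 57.66° = 41.2272 m.
Total horizontal offset = 48.9714 m.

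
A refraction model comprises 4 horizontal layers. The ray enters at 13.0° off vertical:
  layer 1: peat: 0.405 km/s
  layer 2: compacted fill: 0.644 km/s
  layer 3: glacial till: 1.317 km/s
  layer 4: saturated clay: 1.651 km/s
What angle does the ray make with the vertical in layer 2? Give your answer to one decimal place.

21.0°

Ray parameter p = sin 13.0° / 0.405 = 5.5543e-01 s/km.
sin θ_2 = p·V_2 = 5.5543e-01 × 0.644 = 0.3577.
θ_2 = arcsin 0.3577 = 20.96°.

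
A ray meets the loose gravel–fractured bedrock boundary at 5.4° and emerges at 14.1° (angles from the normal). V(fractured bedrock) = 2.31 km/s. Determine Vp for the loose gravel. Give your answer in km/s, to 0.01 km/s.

0.89 km/s

Snell's law: sin 5.4°/V₁ = sin 14.1°/V₂.
V₁ = V₂·sin 5.4°/sin 14.1° = 2.31 × 0.3863 = 0.89 km/s.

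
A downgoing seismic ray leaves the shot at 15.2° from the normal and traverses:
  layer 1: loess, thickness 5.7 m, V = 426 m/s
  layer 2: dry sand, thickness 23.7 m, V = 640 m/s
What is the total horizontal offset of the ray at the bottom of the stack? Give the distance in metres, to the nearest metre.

12 m

Apply Snell's law at each interface; in layer i the horizontal offset is hᵢ·tan θᵢ.
Layer 1: θ = 15.20°; offset = 5.7·tan 15.20° = 1.549 m.
Layer 2: sin θ = 640·sin 15.2°/426 = 0.3939, θ = 23.20°; offset = 23.7·tan 23.20° = 10.157 m.
Total horizontal offset = 11.705 m.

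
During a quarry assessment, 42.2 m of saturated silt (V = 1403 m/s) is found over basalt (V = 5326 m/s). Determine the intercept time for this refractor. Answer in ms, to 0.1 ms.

58.0 ms

θ_c = arcsin(V₁/V₂) = arcsin(1403/5326) = 15.27°; cos θ_c = 0.9647.
tᵢ = 2h·cos θ_c / V₁ = 2·42.2·0.9647 / 1403 = 0.05803 s.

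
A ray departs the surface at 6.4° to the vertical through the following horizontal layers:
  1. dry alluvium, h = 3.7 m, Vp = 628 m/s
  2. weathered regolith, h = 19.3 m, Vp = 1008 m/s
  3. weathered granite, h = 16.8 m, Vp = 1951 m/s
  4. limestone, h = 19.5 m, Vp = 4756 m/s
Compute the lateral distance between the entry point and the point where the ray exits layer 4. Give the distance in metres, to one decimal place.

40.8 m

Apply Snell's law at each interface; in layer i the horizontal offset is hᵢ·tan θᵢ.
Layer 1: θ = 6.40°; offset = 3.7·tan 6.40° = 0.415 m.
Layer 2: sin θ = 1008·sin 6.4°/628 = 0.1789, θ = 10.31°; offset = 19.3·tan 10.31° = 3.510 m.
Layer 3: sin θ = 1951·sin 6.4°/628 = 0.3463, θ = 20.26°; offset = 16.8·tan 20.26° = 6.202 m.
Layer 4: sin θ = 4756·sin 6.4°/628 = 0.8442, θ = 57.58°; offset = 19.5·tan 57.58° = 30.709 m.
Total horizontal offset = 40.835 m.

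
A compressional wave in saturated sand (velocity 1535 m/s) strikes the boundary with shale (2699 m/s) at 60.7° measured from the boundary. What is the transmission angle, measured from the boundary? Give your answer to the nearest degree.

Convert to the normal: θ₁ = 90° − 60.7° = 29.3°.
sin θ₁/V₁ = sin θ₂/V₂ ⇒ sin θ₂ = 2699·sin 29.3°/1535 = 2699·0.4894/1535 = 0.8605.
θ₂ = sin⁻¹(0.8605) = 59.37° (from vertical).
From the interface: 90° − 59.37° = 30.63°.

31°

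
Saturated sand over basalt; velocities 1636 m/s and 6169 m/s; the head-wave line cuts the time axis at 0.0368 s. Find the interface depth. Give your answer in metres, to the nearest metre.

31 m

h = tᵢ·V₁·V₂ / (2·√(V₂²−V₁²)).
√(V₂²−V₁²) = √(6169² − 1636²) = 5948.1 m/s.
h = 0.0368 s × 1636 × 6169 / (2 × 5948.1) = 31.22 m.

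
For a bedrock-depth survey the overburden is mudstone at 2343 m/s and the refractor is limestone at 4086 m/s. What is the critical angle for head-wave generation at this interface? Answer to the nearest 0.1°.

Critical incidence: sin θ_c = V₁/V₂ = 2343/4086 = 0.5734.
θ_c = arcsin 0.5734 = 34.99°.

35.0°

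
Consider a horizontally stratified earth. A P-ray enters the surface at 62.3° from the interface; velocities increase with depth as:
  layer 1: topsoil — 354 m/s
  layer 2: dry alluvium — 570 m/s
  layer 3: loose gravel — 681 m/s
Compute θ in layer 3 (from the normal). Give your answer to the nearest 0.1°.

From the normal: θ₁ = 90° − 62.3° = 27.7°.
Snell's law across each interface conserves sin θ / V, so sin θ_3 = V_3·sin θ₁/V₁.
sin θ_3 = 681 × sin 27.7° / 354 = 0.8942.
θ_3 = 63.41° from the vertical.

63.4°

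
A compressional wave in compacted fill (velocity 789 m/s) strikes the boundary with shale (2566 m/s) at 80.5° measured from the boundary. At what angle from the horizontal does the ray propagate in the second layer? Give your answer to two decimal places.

Angle from the normal: 90° − 80.5° = 9.5°.
sin θ₁/V₁ = sin θ₂/V₂ ⇒ sin θ₂ = 2566·sin 9.5°/789 = 2566·0.1650/789 = 0.5368.
θ₂ = arcsin 0.5368 = 32.46° from the normal.
From the interface: 90° − 32.46° = 57.54°.

57.54°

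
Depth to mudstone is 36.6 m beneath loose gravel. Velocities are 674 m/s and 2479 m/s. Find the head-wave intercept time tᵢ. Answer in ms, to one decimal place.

104.5 ms

tᵢ = 2h·√(V₂²−V₁²)/(V₁V₂).
√(V₂²−V₁²) = √(2479²−674²) = 2385.6 m/s.
tᵢ = 2·36.6·2385.6/(674·2479) = 0.10451 s.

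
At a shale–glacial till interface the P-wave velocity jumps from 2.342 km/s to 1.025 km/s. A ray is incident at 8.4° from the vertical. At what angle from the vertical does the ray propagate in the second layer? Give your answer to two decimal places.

Snell's law: sin θ₂ = (V₂/V₁)·sin θ₁ = (1.025/2.342)·sin 8.4° = 0.0639.
θ₂ = arcsin 0.0639 = 3.67° from the normal.

3.67°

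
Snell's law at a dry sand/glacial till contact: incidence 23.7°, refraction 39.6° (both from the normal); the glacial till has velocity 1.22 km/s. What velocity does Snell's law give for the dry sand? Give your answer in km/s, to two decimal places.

sin 23.7° = 0.4019; sin 39.6° = 0.6374.
V₁ = V₂·(sin θ₁/sin θ₂) = 1.22·(0.4019/0.6374) = 0.77 km/s.

0.77 km/s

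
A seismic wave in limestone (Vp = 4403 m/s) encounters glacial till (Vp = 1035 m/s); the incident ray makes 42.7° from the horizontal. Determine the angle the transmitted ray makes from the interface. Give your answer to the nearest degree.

Convert to the normal: θ₁ = 90° − 42.7° = 47.3°.
Snell's law: sin θ₂ = (V₂/V₁)·sin θ₁ = (1035/4403)·sin 47.3° = 0.1728.
θ₂ = sin⁻¹(0.1728) = 9.95° (from vertical).
From the interface: 90° − 9.95° = 80.05°.

80°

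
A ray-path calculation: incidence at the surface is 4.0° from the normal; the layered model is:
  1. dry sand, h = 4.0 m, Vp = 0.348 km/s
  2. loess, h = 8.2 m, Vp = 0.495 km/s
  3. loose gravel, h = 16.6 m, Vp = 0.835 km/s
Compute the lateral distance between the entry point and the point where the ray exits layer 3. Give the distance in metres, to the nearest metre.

4 m

p = sin θ₁/V₁ = sin 4.0°/0.348 = 2.0045e-01 s/km is conserved through the stack.
Layer 1: θ = 4.00°; offset = 4.0·tan 4.00° = 0.280 m.
Layer 2: sin θ = p·0.495 = 0.0992 → θ = 5.69°; offset = 8.2·tan 5.69° = 0.818 m.
Layer 3: sin θ = p·0.835 = 0.1674 → θ = 9.64°; offset = 16.6·tan 9.64° = 2.818 m.
Σ offsets = 3.916 m.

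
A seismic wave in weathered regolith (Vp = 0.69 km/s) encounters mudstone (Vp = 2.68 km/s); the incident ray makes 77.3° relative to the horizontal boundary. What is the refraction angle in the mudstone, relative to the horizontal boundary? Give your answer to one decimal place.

Angle from the normal: 90° − 77.3° = 12.7°.
Snell's law: sin θ₂ = (V₂/V₁)·sin θ₁ = (2.68/0.69)·sin 12.7° = 0.8539.
θ₂ = arcsin 0.8539 = 58.64° from the normal.
From the interface: 90° − 58.64° = 31.36°.

31.4°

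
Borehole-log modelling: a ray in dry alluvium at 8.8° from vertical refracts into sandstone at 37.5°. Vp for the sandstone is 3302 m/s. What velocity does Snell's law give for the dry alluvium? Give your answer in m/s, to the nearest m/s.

Snell's law: sin 8.8°/V₁ = sin 37.5°/V₂.
V₁ = V₂·sin 8.8°/sin 37.5° = 3302 × 0.2513 = 829.81 m/s.

830 m/s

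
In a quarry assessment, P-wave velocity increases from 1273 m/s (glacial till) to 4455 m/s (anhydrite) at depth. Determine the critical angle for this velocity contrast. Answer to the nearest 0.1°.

16.6°

Critical incidence: sin θ_c = V₁/V₂ = 1273/4455 = 0.2857.
θ_c = arcsin 0.2857 = 16.60°.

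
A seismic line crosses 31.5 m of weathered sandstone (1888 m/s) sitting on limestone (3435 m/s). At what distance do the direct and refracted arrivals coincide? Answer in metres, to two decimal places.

116.86 m

x_cross = 2h·√((V₂+V₁)/(V₂−V₁)).
(V₂+V₁)/(V₂−V₁) = (3435+1888)/(3435−1888) = 3.4409; √ = 1.8550.
x_cross = 2·31.5·1.8550 = 116.86 m.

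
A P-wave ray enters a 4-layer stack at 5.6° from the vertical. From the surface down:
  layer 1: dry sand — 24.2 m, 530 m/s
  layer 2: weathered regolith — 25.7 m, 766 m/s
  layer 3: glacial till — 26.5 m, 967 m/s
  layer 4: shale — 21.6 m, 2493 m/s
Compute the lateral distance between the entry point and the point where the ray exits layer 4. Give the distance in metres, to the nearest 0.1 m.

22.0 m

p = sin θ₁/V₁ = sin 5.6°/530 = 1.8412e-04 s/m is conserved through the stack.
Layer 1: θ = 5.60°; offset = 24.2·tan 5.60° = 2.373 m.
Layer 2: sin θ = p·766 = 0.1410 → θ = 8.11°; offset = 25.7·tan 8.11° = 3.661 m.
Layer 3: sin θ = p·967 = 0.1780 → θ = 10.26°; offset = 26.5·tan 10.26° = 4.795 m.
Layer 4: sin θ = p·2493 = 0.4590 → θ = 27.32°; offset = 21.6·tan 27.32° = 11.160 m.
Σ offsets = 21.988 m.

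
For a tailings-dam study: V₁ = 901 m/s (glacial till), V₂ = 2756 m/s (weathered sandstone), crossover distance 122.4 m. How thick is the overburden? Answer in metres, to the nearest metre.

h = (x_cross/2)·√((V₂−V₁)/(V₂+V₁)).
(V₂−V₁)/(V₂+V₁) = (2756−901)/(2756+901) = 0.5072; √ = 0.7122.
h = (122.4/2)·0.7122 = 43.59 m.

44 m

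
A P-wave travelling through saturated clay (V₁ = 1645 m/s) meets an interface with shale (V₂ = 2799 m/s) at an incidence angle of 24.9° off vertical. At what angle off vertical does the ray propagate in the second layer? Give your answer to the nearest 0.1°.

45.8°

Snell's law: sin θ₂ = (V₂/V₁)·sin θ₁ = (2799/1645)·sin 24.9° = 0.7164.
θ₂ = arcsin 0.7164 = 45.76° from the normal.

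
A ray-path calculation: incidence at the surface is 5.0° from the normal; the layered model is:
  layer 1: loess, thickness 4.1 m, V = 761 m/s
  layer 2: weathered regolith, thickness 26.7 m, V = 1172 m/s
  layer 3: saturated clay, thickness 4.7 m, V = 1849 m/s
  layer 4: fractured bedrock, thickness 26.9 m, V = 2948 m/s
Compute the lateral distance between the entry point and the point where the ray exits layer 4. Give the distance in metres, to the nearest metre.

Apply Snell's law at each interface; in layer i the horizontal offset is hᵢ·tan θᵢ.
Layer 1: θ = 5.00°; offset = 4.1·tan 5.00° = 0.359 m.
Layer 2: sin θ = 1172·sin 5.0°/761 = 0.1342, θ = 7.71°; offset = 26.7·tan 7.71° = 3.617 m.
Layer 3: sin θ = 1849·sin 5.0°/761 = 0.2118, θ = 12.23°; offset = 4.7·tan 12.23° = 1.018 m.
Layer 4: sin θ = 2948·sin 5.0°/761 = 0.3376, θ = 19.73°; offset = 26.9·tan 19.73° = 9.649 m.
Σ offsets = 14.642 m.

15 m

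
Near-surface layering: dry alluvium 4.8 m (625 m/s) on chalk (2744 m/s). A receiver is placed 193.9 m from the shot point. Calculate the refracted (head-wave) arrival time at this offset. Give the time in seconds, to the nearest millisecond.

θ_c = arcsin(V₁/V₂) = arcsin(625/2744) = 13.17°, cos θ_c = 0.9737.
Intercept time tᵢ = 2h cos θ_c / V₁ = 2·4.8·0.9737/625 = 0.01496 s.
t = x/V₂ + tᵢ = 193.9/2744 + 0.01496 = 0.08562 s.

0.086 s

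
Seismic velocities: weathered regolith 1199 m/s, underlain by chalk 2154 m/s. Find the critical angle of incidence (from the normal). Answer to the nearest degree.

34°

Critical incidence: sin θ_c = V₁/V₂ = 1199/2154 = 0.5566.
θ_c = arcsin 0.5566 = 33.82°.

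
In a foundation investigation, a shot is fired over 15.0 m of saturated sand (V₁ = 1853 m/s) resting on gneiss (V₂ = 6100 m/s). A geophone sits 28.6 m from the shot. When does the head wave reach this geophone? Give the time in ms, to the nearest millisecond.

t = x/V₂ + 2h·√(V₂²−V₁²)/(V₁V₂).
√(V₂²−V₁²) = √(6100²−1853²) = 5811.7 m/s; delay term = 2·15.0·5811.7/(1853·6100) = 0.01542 s.
t = 28.6/6100 + 0.01542 = 0.02011 s.

20 ms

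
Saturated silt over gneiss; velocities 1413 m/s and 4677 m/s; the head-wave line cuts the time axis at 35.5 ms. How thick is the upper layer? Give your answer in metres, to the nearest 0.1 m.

θ_c = arcsin(1413/4677) = 17.58°; cos θ_c = 0.9533.
tᵢ = 2h cos θ_c/V₁ ⇒ h = tᵢ·V₁/(2 cos θ_c) = 0.0355·1413/(2·0.9533) = 26.31 m.

26.3 m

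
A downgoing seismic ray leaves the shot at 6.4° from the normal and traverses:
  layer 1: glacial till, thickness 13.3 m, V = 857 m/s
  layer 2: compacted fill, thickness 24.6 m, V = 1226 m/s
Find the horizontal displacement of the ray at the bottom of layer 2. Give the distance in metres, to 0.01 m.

p = sin θ₁/V₁ = sin 6.4°/857 = 1.3007e-04 s/m is conserved through the stack.
Layer 1: θ = 6.40°; offset = 13.3·tan 6.40° = 1.4918 m.
Layer 2: sin θ = p·1226 = 0.1595 → θ = 9.18°; offset = 24.6·tan 9.18° = 3.9737 m.
Σ offsets = 5.4655 m.

5.47 m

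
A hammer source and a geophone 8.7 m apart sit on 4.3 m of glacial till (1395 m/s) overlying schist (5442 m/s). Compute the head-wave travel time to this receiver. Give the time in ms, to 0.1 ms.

7.6 ms

θ_c = arcsin(V₁/V₂) = arcsin(1395/5442) = 14.85°, cos θ_c = 0.9666.
Intercept time tᵢ = 2h cos θ_c / V₁ = 2·4.3·0.9666/1395 = 0.00596 s.
t = x/V₂ + tᵢ = 8.7/5442 + 0.00596 = 0.00756 s.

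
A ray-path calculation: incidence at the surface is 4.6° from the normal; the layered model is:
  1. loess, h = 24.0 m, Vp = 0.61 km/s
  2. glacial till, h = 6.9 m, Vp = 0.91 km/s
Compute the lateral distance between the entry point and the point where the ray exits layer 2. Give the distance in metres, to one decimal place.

2.8 m

Ray parameter p = sin 4.6° / 0.61 km/s = 1.3147e-01 s/km.
Layer 1: θ = 4.60°; offset = 24.0·tan 4.60° = 1.931 m.
Layer 2: sin θ = p·0.91 = 0.1196 → θ = 6.87°; offset = 6.9·tan 6.87° = 0.831 m.
Total horizontal offset = 2.762 m.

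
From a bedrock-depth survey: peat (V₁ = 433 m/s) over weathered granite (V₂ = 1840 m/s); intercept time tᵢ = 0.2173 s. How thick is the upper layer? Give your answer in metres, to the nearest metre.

h = tᵢ·V₁·V₂ / (2·√(V₂²−V₁²)).
√(V₂²−V₁²) = √(1840² − 433²) = 1788.3 m/s.
h = 0.2173 s × 433 × 1840 / (2 × 1788.3) = 48.40 m.

48 m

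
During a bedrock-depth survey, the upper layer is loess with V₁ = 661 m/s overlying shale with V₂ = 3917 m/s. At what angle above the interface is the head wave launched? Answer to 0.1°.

80.3°

At critical incidence the refracted ray runs along the interface (θ₂ = 90°), so sin θ_c = V₁/V₂.
θ_c = arcsin(661/3917) = arcsin 0.1688 = 9.72°.
Measured from the interface: 90° − 9.72° = 80.28°.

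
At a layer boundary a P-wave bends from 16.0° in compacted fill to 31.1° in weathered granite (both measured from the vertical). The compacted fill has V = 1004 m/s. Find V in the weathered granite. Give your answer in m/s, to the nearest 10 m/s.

1880 m/s

sin 16.0° = 0.2756; sin 31.1° = 0.5165.
V₂ = V₁·(sin θ₂/sin θ₁) = 1004·(0.5165/0.2756) = 1881.46 m/s.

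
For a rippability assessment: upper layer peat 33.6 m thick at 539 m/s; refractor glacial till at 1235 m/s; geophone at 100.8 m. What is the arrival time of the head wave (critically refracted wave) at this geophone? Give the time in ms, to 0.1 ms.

193.8 ms

t = x/V₂ + 2h·√(V₂²−V₁²)/(V₁V₂).
√(V₂²−V₁²) = √(1235²−539²) = 1111.2 m/s; delay term = 2·33.6·1111.2/(539·1235) = 0.11217 s.
t = 100.8/1235 + 0.11217 = 0.19379 s.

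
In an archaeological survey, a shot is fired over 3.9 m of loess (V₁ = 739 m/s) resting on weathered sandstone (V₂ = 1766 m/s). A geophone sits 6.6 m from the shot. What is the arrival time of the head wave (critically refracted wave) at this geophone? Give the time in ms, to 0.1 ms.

θ_c = arcsin(V₁/V₂) = arcsin(739/1766) = 24.74°, cos θ_c = 0.9082.
Intercept time tᵢ = 2h cos θ_c / V₁ = 2·3.9·0.9082/739 = 0.00959 s.
t = x/V₂ + tᵢ = 6.6/1766 + 0.00959 = 0.01332 s.

13.3 ms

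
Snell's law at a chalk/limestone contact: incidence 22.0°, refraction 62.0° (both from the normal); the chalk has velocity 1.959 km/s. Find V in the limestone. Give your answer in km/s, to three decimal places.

4.617 km/s

Snell's law: sin 22.0°/V₁ = sin 62.0°/V₂.
V₂ = V₁·sin 62.0°/sin 22.0° = 1.959 × 2.3570 = 4.617 km/s.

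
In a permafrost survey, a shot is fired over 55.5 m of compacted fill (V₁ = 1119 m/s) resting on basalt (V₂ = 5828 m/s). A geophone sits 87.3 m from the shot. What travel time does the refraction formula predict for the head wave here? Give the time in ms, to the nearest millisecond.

112 ms

θ_c = arcsin(V₁/V₂) = arcsin(1119/5828) = 11.07°, cos θ_c = 0.9814.
Intercept time tᵢ = 2h cos θ_c / V₁ = 2·55.5·0.9814/1119 = 0.09735 s.
t = x/V₂ + tᵢ = 87.3/5828 + 0.09735 = 0.11233 s.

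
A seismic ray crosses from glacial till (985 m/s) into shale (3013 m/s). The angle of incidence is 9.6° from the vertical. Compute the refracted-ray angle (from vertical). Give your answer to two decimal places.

Snell's law: sin θ₂ = (V₂/V₁)·sin θ₁ = (3013/985)·sin 9.6° = 0.5101.
θ₂ = arcsin 0.5101 = 30.67° from the normal.

30.67°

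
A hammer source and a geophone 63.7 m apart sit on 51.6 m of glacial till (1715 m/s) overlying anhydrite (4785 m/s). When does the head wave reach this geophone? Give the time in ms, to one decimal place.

t = x/V₂ + 2h·√(V₂²−V₁²)/(V₁V₂).
√(V₂²−V₁²) = √(4785²−1715²) = 4467.1 m/s; delay term = 2·51.6·4467.1/(1715·4785) = 0.05618 s.
t = 63.7/4785 + 0.05618 = 0.06949 s.

69.5 ms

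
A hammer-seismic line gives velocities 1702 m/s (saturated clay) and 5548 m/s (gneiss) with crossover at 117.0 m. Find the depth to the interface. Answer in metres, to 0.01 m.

42.61 m

h = (x_cross/2)·√((V₂−V₁)/(V₂+V₁)).
(V₂−V₁)/(V₂+V₁) = (5548−1702)/(5548+1702) = 0.5305; √ = 0.7283.
h = (117.0/2)·0.7283 = 42.61 m.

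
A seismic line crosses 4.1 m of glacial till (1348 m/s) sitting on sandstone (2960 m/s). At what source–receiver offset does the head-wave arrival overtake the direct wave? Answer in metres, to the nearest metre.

θ_c = arcsin(1348/2960) = 27.09°, so cos θ_c = 0.8903 and tᵢ = 2h cos θ_c/V₁ = 0.0054 s.
At crossover x/V₁ = x/V₂ + tᵢ ⇒ x = tᵢ/(1/V₁ − 1/V₂) = 0.00542/(7.4184e-04 − 3.3784e-04) = 13.41 m.

13 m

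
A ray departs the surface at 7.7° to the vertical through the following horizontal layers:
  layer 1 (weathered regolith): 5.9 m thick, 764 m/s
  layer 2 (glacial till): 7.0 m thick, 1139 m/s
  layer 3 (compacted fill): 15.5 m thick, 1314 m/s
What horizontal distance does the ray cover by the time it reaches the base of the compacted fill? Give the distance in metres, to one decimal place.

5.9 m

p = sin θ₁/V₁ = sin 7.7°/764 = 1.7537e-04 s/m is conserved through the stack.
Layer 1: θ = 7.70°; offset = 5.9·tan 7.70° = 0.798 m.
Layer 2: sin θ = p·1139 = 0.1998 → θ = 11.52°; offset = 7.0·tan 11.52° = 1.427 m.
Layer 3: sin θ = p·1314 = 0.2304 → θ = 13.32°; offset = 15.5·tan 13.32° = 3.671 m.
Total horizontal offset = 5.895 m.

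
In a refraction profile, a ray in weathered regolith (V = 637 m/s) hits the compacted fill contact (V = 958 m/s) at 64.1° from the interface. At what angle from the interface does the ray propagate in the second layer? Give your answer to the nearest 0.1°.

48.9°

Angle from the normal: 90° − 64.1° = 25.9°.
sin θ₁/V₁ = sin θ₂/V₂ ⇒ sin θ₂ = 958·sin 25.9°/637 = 958·0.4368/637 = 0.6569.
θ₂ = sin⁻¹(0.6569) = 41.07° (from vertical).
From the interface: 90° − 41.07° = 48.93°.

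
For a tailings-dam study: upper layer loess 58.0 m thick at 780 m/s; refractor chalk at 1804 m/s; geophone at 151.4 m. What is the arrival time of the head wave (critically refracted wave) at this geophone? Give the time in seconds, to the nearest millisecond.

θ_c = arcsin(V₁/V₂) = arcsin(780/1804) = 25.62°, cos θ_c = 0.9017.
Intercept time tᵢ = 2h cos θ_c / V₁ = 2·58.0·0.9017/780 = 0.13410 s.
t = x/V₂ + tᵢ = 151.4/1804 + 0.13410 = 0.21802 s.

0.218 s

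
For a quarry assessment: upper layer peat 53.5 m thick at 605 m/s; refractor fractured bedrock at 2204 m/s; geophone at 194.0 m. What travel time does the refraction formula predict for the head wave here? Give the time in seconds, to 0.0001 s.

t = x/V₂ + 2h·√(V₂²−V₁²)/(V₁V₂).
√(V₂²−V₁²) = √(2204²−605²) = 2119.3 m/s; delay term = 2·53.5·2119.3/(605·2204) = 0.17007 s.
t = 194.0/2204 + 0.17007 = 0.25809 s.

0.2581 s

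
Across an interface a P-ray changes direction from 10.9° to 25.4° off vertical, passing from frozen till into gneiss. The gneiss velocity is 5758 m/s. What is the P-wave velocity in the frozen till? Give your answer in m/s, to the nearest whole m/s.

2538 m/s

sin 10.9° = 0.1891; sin 25.4° = 0.4289.
V₁ = V₂·(sin θ₁/sin θ₂) = 5758·(0.1891/0.4289) = 2538.41 m/s.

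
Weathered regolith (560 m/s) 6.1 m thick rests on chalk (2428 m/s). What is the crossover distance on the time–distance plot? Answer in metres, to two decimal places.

θ_c = arcsin(560/2428) = 13.33°, so cos θ_c = 0.9730 and tᵢ = 2h cos θ_c/V₁ = 0.0212 s.
At crossover x/V₁ = x/V₂ + tᵢ ⇒ x = tᵢ/(1/V₁ − 1/V₂) = 0.02120/(1.7857e-03 − 4.1186e-04) = 15.43 m.

15.43 m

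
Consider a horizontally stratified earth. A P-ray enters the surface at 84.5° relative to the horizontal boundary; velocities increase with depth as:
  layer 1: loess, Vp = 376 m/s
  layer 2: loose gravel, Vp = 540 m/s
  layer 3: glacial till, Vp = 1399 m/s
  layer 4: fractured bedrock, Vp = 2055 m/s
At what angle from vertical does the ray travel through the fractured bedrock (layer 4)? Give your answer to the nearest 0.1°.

31.6°

From the normal: θ₁ = 90° − 84.5° = 5.5°.
Ray parameter p = sin 5.5° / 376 = 2.5491e-04 s/m.
sin θ_4 = p·V_4 = 2.5491e-04 × 2055 = 0.5238.
θ_4 = 31.59° from the vertical.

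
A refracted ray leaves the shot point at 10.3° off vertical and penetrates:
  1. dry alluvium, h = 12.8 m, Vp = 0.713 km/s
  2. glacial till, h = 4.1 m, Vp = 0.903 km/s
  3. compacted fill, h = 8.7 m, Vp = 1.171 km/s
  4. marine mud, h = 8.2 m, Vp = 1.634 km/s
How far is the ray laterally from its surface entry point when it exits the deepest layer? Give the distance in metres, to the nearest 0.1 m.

9.6 m

Ray parameter p = sin 10.3° / 0.713 km/s = 2.5077e-01 s/km.
Layer 1: θ = 10.30°; offset = 12.8·tan 10.30° = 2.326 m.
Layer 2: sin θ = p·0.903 = 0.2264 → θ = 13.09°; offset = 4.1·tan 13.09° = 0.953 m.
Layer 3: sin θ = p·1.171 = 0.2937 → θ = 17.08°; offset = 8.7·tan 17.08° = 2.673 m.
Layer 4: sin θ = p·1.634 = 0.4098 → θ = 24.19°; offset = 8.2·tan 24.19° = 3.684 m.
Summing the layer offsets gives 9.636 m.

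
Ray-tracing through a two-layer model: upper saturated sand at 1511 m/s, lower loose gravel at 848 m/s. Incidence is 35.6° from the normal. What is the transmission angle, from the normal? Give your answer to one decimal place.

sin θ₁/V₁ = sin θ₂/V₂ ⇒ sin θ₂ = 848·sin 35.6°/1511 = 848·0.5821/1511 = 0.3267.
θ₂ = sin⁻¹(0.3267) = 19.07° (from vertical).

19.1°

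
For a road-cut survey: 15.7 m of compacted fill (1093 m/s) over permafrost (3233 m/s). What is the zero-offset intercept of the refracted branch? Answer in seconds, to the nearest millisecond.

0.027 s

tᵢ = 2h·√(V₂²−V₁²)/(V₁V₂).
√(V₂²−V₁²) = √(3233²−1093²) = 3042.6 m/s.
tᵢ = 2·15.7·3042.6/(1093·3233) = 0.02704 s.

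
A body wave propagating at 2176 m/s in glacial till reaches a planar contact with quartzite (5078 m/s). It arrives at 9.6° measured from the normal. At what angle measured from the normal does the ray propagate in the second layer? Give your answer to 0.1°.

sin θ₁/V₁ = sin θ₂/V₂ ⇒ sin θ₂ = 5078·sin 9.6°/2176 = 5078·0.1668/2176 = 0.3892.
θ₂ = sin⁻¹(0.3892) = 22.90° (from vertical).

22.9°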